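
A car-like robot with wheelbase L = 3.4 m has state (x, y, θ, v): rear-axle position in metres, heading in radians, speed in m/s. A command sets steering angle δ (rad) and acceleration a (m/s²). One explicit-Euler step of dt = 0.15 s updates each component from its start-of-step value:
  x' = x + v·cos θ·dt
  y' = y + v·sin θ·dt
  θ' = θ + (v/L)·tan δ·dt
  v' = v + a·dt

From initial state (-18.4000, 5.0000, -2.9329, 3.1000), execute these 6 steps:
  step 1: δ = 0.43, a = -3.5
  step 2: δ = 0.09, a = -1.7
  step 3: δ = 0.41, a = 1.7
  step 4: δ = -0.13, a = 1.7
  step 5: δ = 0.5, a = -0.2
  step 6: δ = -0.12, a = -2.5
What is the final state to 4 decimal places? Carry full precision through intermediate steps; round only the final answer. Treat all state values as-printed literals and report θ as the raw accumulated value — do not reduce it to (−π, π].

(-20.7214, 4.2940, -2.7770, 2.4250)

after step 1 (δ=0.43, a=-3.5): (-18.854911, 4.903661, -2.870177, 2.575000)
after step 2 (δ=0.09, a=-1.7): (-19.227021, 4.800109, -2.859925, 2.320000)
after step 3 (δ=0.41, a=1.7): (-19.561307, 4.703379, -2.815439, 2.575000)
after step 4 (δ=-0.13, a=1.7): (-19.927195, 4.579624, -2.830291, 2.830000)
after step 5 (δ=0.5, a=-0.2): (-20.331292, 4.449601, -2.762084, 2.800000)
after step 6 (δ=-0.12, a=-2.5): (-20.721407, 4.294006, -2.776979, 2.425000)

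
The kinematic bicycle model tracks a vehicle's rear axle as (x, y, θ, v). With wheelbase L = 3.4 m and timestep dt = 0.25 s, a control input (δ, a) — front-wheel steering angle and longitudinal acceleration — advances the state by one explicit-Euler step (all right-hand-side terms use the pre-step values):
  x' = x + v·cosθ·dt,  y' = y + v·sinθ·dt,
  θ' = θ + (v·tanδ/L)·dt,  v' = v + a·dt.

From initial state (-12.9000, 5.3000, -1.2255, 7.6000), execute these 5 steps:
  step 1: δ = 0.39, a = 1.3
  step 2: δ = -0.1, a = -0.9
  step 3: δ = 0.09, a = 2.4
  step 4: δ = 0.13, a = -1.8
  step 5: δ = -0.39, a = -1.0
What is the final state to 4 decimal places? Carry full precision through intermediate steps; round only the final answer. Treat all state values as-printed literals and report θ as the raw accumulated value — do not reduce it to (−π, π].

after step 1 (δ=0.39, a=1.3): (-12.256896, 3.512147, -0.995793, 7.925000)
after step 2 (δ=-0.1, a=-0.9): (-11.179418, 1.849501, -1.054260, 7.700000)
after step 3 (δ=0.09, a=2.4): (-10.228716, 0.175646, -1.003166, 8.300000)
after step 4 (δ=0.13, a=-1.8): (-9.113122, -1.573947, -0.923378, 7.850000)
after step 5 (δ=-0.39, a=-1.0): (-7.929481, -3.139322, -1.160641, 7.600000)

(-7.9295, -3.1393, -1.1606, 7.6000)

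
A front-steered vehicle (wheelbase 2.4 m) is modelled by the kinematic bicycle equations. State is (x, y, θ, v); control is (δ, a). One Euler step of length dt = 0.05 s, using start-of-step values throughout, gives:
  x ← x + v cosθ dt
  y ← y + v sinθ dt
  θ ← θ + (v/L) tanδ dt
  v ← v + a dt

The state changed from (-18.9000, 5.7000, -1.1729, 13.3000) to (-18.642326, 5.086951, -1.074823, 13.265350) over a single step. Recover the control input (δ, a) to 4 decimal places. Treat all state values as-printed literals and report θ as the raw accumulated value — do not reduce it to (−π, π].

a = (v'−v)/dt = (-0.034650)/0.05 = -0.6930
Δθ = θ'−θ = 0.098077;  (v·dt/L) = 13.3000·0.05/2.4 = 0.277083
tan δ = Δθ·L/(v·dt) = 0.353962  →  δ = 0.3402

δ = 0.3402, a = -0.6930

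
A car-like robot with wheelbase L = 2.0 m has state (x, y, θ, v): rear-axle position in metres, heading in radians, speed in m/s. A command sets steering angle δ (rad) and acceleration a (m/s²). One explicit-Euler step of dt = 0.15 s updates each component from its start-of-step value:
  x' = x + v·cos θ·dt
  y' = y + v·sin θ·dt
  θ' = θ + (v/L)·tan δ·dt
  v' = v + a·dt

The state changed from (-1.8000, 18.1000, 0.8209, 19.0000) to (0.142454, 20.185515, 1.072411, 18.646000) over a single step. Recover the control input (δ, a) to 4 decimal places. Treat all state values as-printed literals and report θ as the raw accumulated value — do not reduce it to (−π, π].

a = (v'−v)/dt = (-0.354000)/0.15 = -2.3600
Δθ = θ'−θ = 0.251511;  (v·dt/L) = 19.0000·0.15/2.0 = 1.425000
tan δ = Δθ·L/(v·dt) = 0.176499  →  δ = 0.1747

δ = 0.1747, a = -2.3600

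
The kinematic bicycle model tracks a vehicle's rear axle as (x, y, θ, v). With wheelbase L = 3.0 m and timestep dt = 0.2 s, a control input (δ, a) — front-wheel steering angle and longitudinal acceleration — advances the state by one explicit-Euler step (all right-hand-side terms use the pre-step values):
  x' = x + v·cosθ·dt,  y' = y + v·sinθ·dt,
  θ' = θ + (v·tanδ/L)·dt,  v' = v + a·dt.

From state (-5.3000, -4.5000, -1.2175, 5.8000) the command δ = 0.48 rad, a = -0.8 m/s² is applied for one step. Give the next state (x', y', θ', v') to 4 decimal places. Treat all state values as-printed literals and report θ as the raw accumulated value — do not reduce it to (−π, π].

(-4.8986, -5.5884, -1.0162, 5.6400)

x' = -5.3000 + 5.8000·cos(-1.2175)·0.2 = -4.8986
y' = -4.5000 + 5.8000·sin(-1.2175)·0.2 = -5.5884
θ' = -1.2175 + (5.8000/3.0)·tan(0.48)·0.2 = -1.0162
v' = 5.8000 − 0.8000·0.2 = 5.6400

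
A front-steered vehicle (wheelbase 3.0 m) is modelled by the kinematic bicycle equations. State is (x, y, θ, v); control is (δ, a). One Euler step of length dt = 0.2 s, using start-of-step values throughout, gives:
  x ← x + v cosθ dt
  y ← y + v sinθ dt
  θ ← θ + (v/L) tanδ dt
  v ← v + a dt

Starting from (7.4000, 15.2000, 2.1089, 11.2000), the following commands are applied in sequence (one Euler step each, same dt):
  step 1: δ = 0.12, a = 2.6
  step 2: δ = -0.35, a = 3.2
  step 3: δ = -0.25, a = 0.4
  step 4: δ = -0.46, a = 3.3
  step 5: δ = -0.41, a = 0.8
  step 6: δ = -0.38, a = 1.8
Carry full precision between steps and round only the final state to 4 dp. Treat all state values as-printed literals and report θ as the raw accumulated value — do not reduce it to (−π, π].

(6.0562, 28.4318, 0.5598, 13.6200)

after step 1 (δ=0.12, a=2.6): (6.251981, 17.123448, 2.198933, 11.720000)
after step 2 (δ=-0.35, a=3.2): (4.874558, 19.020035, 1.913724, 12.360000)
after step 3 (δ=-0.25, a=0.4): (4.043359, 21.348101, 1.703322, 12.440000)
after step 4 (δ=-0.46, a=3.3): (3.714600, 23.814285, 1.292430, 13.100000)
after step 5 (δ=-0.41, a=0.8): (4.434538, 26.333429, 0.912852, 13.260000)
after step 6 (δ=-0.38, a=1.8): (6.056214, 28.431826, 0.559771, 13.620000)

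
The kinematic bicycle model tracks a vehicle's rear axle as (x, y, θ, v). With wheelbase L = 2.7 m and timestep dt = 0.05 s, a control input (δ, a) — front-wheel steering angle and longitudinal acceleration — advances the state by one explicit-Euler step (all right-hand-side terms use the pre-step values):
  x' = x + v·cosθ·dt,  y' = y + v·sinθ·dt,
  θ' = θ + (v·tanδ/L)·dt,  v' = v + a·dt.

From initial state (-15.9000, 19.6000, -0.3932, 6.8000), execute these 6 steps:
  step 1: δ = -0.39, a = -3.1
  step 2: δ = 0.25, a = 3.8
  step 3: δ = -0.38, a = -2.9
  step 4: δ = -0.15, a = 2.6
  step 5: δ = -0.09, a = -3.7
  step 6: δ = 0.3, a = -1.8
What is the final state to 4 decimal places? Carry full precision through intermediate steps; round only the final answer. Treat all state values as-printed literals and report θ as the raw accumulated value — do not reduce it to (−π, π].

after step 1 (δ=-0.39, a=-3.1): (-15.585946, 19.469730, -0.444962, 6.645000)
after step 2 (δ=0.25, a=3.8): (-15.286048, 19.326722, -0.413541, 6.835000)
after step 3 (δ=-0.38, a=-2.9): (-14.973107, 19.189388, -0.464097, 6.690000)
after step 4 (δ=-0.15, a=2.6): (-14.673988, 19.039661, -0.482820, 6.820000)
after step 5 (δ=-0.09, a=-3.7): (-14.371968, 18.881342, -0.494218, 6.635000)
after step 6 (δ=0.3, a=-1.8): (-14.079915, 18.723978, -0.456210, 6.545000)

(-14.0799, 18.7240, -0.4562, 6.5450)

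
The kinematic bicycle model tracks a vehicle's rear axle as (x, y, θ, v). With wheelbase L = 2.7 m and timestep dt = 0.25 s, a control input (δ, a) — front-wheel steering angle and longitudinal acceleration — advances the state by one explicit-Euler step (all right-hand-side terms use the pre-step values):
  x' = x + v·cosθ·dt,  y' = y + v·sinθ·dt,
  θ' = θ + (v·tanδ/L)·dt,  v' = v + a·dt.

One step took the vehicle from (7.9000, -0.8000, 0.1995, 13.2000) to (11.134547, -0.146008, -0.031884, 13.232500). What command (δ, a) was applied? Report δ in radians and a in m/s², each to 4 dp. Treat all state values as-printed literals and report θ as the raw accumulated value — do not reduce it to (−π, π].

a = (v'−v)/dt = (0.032500)/0.25 = 0.1300
Δθ = θ'−θ = -0.231384;  (v·dt/L) = 13.2000·0.25/2.7 = 1.222222
tan δ = Δθ·L/(v·dt) = -0.189314  →  δ = -0.1871

δ = -0.1871, a = 0.1300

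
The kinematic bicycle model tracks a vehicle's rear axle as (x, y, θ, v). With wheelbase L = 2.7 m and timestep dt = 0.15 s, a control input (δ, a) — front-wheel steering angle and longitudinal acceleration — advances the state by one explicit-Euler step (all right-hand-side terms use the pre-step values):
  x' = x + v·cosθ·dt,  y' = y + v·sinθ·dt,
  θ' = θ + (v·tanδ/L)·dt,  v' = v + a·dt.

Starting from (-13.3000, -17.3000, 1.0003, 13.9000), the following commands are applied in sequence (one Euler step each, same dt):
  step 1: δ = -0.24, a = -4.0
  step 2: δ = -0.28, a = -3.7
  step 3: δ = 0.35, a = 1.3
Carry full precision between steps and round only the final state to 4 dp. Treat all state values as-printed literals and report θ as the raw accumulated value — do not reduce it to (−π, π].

(-9.2213, -13.0208, 0.8573, 12.9400)

after step 1 (δ=-0.24, a=-4.0): (-12.173996, -15.545195, 0.811324, 13.300000)
after step 2 (δ=-0.28, a=-3.7): (-10.800362, -14.098422, 0.598854, 12.745000)
after step 3 (δ=0.35, a=1.3): (-9.221290, -13.020776, 0.857314, 12.940000)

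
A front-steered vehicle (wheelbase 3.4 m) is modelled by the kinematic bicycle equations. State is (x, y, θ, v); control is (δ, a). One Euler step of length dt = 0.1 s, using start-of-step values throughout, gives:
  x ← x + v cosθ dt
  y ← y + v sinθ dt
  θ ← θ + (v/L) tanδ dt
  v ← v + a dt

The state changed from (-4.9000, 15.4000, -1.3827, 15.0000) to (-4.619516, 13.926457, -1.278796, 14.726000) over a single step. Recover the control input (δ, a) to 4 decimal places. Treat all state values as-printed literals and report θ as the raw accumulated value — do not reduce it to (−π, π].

a = (v'−v)/dt = (-0.274000)/0.1 = -2.7400
Δθ = θ'−θ = 0.103904;  (v·dt/L) = 15.0000·0.1/3.4 = 0.441176
tan δ = Δθ·L/(v·dt) = 0.235516  →  δ = 0.2313

δ = 0.2313, a = -2.7400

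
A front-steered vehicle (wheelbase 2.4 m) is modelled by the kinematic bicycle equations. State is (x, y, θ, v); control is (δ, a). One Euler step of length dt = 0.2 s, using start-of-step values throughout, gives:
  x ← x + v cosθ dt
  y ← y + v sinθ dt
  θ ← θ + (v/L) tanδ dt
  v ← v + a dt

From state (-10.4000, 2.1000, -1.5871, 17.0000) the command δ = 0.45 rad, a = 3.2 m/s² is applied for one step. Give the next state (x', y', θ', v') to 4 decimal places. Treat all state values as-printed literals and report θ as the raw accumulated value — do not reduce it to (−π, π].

x' = -10.4000 + 17.0000·cos(-1.5871)·0.2 = -10.4554
y' = 2.1000 + 17.0000·sin(-1.5871)·0.2 = -1.2995
θ' = -1.5871 + (17.0000/2.4)·tan(0.45)·0.2 = -0.9028
v' = 17.0000 + 3.2000·0.2 = 17.6400

(-10.4554, -1.2995, -0.9028, 17.6400)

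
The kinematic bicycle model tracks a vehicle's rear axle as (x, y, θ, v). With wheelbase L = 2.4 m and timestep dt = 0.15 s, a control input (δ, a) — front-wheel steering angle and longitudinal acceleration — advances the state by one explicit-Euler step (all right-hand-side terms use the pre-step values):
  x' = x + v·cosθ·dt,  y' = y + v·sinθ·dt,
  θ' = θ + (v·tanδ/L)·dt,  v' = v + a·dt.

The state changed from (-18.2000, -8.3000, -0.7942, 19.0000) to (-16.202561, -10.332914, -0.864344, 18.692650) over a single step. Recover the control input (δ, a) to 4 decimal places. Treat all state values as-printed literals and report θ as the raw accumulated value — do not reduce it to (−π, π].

δ = -0.0590, a = -2.0490

a = (v'−v)/dt = (-0.307350)/0.15 = -2.0490
Δθ = θ'−θ = -0.070144;  (v·dt/L) = 19.0000·0.15/2.4 = 1.187500
tan δ = Δθ·L/(v·dt) = -0.059069  →  δ = -0.0590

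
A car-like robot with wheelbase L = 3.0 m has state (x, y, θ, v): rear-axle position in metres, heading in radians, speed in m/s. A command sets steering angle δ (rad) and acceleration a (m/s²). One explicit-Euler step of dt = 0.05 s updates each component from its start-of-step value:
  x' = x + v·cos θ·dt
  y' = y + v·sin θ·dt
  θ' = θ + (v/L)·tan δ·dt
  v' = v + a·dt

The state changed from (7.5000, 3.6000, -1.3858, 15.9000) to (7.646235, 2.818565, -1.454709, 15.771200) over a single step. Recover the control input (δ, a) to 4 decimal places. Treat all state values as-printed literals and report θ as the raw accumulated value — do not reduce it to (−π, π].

a = (v'−v)/dt = (-0.128800)/0.05 = -2.5760
Δθ = θ'−θ = -0.068909;  (v·dt/L) = 15.9000·0.05/3.0 = 0.265000
tan δ = Δθ·L/(v·dt) = -0.260034  →  δ = -0.2544

δ = -0.2544, a = -2.5760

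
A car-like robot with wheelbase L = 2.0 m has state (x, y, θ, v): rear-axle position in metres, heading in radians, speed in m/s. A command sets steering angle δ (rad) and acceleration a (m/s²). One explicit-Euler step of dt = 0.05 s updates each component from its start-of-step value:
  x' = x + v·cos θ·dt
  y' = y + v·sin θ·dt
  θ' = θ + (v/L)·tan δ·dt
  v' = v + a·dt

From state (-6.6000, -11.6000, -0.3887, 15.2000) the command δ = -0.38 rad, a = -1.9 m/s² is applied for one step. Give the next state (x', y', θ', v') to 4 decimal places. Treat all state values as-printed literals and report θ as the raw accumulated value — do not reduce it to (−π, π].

(-5.8967, -11.8880, -0.5405, 15.1050)

x' = -6.6000 + 15.2000·cos(-0.3887)·0.05 = -5.8967
y' = -11.6000 + 15.2000·sin(-0.3887)·0.05 = -11.8880
θ' = -0.3887 + (15.2000/2.0)·tan(-0.38)·0.05 = -0.5405
v' = 15.2000 − 1.9000·0.05 = 15.1050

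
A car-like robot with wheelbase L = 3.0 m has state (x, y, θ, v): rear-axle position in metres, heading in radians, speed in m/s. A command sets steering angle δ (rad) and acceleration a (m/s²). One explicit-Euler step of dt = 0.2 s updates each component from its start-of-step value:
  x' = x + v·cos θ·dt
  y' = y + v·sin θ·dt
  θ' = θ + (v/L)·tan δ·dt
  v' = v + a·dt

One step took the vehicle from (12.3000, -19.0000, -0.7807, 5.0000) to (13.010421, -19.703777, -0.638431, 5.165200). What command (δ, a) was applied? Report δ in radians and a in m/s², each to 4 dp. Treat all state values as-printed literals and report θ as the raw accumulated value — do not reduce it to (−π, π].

a = (v'−v)/dt = (0.165200)/0.2 = 0.8260
Δθ = θ'−θ = 0.142269;  (v·dt/L) = 5.0000·0.2/3.0 = 0.333333
tan δ = Δθ·L/(v·dt) = 0.426807  →  δ = 0.4034

δ = 0.4034, a = 0.8260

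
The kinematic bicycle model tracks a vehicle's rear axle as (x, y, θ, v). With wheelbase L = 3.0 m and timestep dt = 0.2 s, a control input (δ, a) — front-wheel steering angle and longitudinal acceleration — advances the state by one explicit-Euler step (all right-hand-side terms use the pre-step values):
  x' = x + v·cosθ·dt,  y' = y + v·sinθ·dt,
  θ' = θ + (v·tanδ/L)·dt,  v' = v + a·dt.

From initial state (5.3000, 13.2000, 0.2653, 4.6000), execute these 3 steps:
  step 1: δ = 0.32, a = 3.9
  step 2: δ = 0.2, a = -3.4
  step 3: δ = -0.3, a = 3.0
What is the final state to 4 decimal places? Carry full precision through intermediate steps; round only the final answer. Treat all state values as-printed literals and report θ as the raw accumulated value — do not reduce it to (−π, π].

after step 1 (δ=0.32, a=3.9): (6.187813, 13.441223, 0.366926, 5.380000)
after step 2 (δ=0.2, a=-3.4): (7.192188, 13.827236, 0.439631, 4.700000)
after step 3 (δ=-0.3, a=3.0): (8.042802, 14.227305, 0.342706, 5.300000)

(8.0428, 14.2273, 0.3427, 5.3000)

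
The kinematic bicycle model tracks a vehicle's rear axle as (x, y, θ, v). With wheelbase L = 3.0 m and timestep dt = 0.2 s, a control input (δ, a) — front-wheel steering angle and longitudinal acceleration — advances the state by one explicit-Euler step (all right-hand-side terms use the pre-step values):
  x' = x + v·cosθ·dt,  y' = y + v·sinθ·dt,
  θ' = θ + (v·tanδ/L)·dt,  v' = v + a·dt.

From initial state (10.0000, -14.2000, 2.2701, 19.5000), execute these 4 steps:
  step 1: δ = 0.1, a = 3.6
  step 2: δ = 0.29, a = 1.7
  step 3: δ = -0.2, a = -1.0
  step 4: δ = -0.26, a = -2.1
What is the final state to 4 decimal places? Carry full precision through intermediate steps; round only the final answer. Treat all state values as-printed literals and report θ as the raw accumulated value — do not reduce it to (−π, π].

(-2.6941, -4.7639, 2.1639, 19.9400)

after step 1 (δ=0.1, a=3.6): (7.489629, -11.215367, 2.400535, 20.220000)
after step 2 (δ=0.29, a=1.7): (4.506147, -8.485390, 2.802796, 20.560000)
after step 3 (δ=-0.2, a=-1.0): (0.627893, -7.118755, 2.524948, 20.360000)
after step 4 (δ=-0.26, a=-2.1): (-2.694139, -4.763912, 2.163868, 19.940000)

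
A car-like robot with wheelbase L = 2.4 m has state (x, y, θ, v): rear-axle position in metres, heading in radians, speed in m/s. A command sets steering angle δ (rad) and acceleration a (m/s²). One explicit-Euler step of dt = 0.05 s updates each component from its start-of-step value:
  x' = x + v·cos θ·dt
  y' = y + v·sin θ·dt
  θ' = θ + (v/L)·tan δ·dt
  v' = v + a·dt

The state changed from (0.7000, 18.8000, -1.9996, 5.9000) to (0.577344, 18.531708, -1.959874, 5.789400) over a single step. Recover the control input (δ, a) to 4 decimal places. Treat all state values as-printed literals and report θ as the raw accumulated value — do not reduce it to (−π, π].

a = (v'−v)/dt = (-0.110600)/0.05 = -2.2120
Δθ = θ'−θ = 0.039726;  (v·dt/L) = 5.9000·0.05/2.4 = 0.122917
tan δ = Δθ·L/(v·dt) = 0.323195  →  δ = 0.3126

δ = 0.3126, a = -2.2120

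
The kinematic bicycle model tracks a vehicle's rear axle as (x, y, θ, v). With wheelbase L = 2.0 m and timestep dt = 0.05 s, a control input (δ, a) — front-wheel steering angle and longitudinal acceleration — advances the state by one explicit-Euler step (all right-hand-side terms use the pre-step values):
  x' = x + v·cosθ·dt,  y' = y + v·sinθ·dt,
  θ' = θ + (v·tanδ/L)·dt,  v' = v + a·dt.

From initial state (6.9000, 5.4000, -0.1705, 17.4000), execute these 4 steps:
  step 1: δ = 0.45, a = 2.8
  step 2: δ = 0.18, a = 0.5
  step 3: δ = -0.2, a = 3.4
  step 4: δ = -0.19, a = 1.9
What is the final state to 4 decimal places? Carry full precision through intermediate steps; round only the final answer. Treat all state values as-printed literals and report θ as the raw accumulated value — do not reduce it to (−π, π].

after step 1 (δ=0.45, a=2.8): (7.757385, 5.252383, 0.039629, 17.540000)
after step 2 (δ=0.18, a=0.5): (8.633696, 5.287128, 0.119423, 17.565000)
after step 3 (δ=-0.2, a=3.4): (9.505691, 5.391762, 0.030408, 17.735000)
after step 4 (δ=-0.19, a=1.9): (10.392031, 5.418722, -0.054862, 17.830000)

(10.3920, 5.4187, -0.0549, 17.8300)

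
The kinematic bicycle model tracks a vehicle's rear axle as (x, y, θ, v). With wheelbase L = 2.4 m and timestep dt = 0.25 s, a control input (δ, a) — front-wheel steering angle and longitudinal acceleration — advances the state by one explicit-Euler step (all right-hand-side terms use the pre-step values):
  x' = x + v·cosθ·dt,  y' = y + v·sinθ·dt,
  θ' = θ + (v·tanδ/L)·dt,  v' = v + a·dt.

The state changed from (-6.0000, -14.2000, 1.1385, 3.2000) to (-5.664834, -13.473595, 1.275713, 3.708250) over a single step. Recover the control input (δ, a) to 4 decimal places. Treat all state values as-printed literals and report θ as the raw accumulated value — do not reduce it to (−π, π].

δ = 0.3905, a = 2.0330

a = (v'−v)/dt = (0.508250)/0.25 = 2.0330
Δθ = θ'−θ = 0.137213;  (v·dt/L) = 3.2000·0.25/2.4 = 0.333333
tan δ = Δθ·L/(v·dt) = 0.411639  →  δ = 0.3905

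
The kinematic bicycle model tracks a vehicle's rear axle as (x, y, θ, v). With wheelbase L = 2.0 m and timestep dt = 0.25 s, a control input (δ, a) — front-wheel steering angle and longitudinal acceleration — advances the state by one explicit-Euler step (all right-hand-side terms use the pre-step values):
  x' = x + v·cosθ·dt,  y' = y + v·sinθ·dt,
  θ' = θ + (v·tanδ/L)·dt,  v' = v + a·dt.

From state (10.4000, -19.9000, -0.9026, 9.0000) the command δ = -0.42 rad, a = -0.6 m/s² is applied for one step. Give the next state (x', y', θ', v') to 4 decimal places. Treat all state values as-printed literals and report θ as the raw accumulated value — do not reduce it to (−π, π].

x' = 10.4000 + 9.0000·cos(-0.9026)·0.25 = 11.7940
y' = -19.9000 + 9.0000·sin(-0.9026)·0.25 = -21.6661
θ' = -0.9026 + (9.0000/2.0)·tan(-0.42)·0.25 = -1.4050
v' = 9.0000 − 0.6000·0.25 = 8.8500

(11.7940, -21.6661, -1.4050, 8.8500)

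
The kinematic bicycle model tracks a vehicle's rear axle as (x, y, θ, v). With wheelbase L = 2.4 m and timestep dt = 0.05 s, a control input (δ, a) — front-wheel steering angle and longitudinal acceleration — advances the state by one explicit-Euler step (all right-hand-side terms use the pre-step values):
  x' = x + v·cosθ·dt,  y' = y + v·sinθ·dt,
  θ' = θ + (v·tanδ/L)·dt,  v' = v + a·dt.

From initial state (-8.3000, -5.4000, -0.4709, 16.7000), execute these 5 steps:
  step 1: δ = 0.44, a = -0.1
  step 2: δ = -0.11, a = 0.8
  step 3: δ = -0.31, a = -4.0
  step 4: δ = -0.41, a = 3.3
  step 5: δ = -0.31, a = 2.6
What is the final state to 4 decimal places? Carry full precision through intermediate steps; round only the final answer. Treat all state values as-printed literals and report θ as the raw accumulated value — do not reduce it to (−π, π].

after step 1 (δ=0.44, a=-0.1): (-7.555881, -5.778830, -0.307108, 16.695000)
after step 2 (δ=-0.11, a=0.8): (-6.760187, -6.031177, -0.345522, 16.735000)
after step 3 (δ=-0.31, a=-4.0): (-5.972890, -6.314574, -0.457203, 16.535000)
after step 4 (δ=-0.41, a=3.3): (-5.231055, -6.679535, -0.606924, 16.700000)
after step 5 (δ=-0.31, a=2.6): (-4.545181, -7.155772, -0.718372, 16.830000)

(-4.5452, -7.1558, -0.7184, 16.8300)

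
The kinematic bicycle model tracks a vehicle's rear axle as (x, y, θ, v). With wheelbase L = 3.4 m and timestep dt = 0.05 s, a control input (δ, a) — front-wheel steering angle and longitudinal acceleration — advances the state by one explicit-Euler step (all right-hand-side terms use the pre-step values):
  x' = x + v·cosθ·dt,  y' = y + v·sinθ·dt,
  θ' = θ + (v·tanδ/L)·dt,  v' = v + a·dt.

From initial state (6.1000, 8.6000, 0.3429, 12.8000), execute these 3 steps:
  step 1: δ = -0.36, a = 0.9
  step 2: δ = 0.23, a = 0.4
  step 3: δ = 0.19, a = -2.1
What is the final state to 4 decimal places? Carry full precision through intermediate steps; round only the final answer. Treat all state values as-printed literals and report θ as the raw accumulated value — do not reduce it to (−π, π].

after step 1 (δ=-0.36, a=0.9): (6.702741, 8.815181, 0.272048, 12.845000)
after step 2 (δ=0.23, a=0.4): (7.321371, 8.987756, 0.316277, 12.865000)
after step 3 (δ=0.19, a=-2.1): (7.932716, 9.187826, 0.352662, 12.760000)

(7.9327, 9.1878, 0.3527, 12.7600)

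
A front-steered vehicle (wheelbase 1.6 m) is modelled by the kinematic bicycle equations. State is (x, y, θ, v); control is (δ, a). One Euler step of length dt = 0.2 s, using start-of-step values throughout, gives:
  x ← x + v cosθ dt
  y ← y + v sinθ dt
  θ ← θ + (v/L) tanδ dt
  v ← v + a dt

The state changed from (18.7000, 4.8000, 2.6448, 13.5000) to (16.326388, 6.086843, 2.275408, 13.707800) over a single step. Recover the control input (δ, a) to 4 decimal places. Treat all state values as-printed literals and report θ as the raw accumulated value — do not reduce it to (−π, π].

a = (v'−v)/dt = (0.207800)/0.2 = 1.0390
Δθ = θ'−θ = -0.369392;  (v·dt/L) = 13.5000·0.2/1.6 = 1.687500
tan δ = Δθ·L/(v·dt) = -0.218899  →  δ = -0.2155

δ = -0.2155, a = 1.0390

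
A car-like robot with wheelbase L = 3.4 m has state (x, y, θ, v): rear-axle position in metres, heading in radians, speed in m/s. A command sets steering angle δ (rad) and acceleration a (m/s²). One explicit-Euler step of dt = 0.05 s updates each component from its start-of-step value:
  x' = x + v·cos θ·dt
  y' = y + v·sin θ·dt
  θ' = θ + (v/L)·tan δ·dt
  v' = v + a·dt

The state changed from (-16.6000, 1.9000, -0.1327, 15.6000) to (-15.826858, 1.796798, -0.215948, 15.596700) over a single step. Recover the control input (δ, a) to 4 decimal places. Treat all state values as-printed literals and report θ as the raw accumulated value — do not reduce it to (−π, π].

a = (v'−v)/dt = (-0.003300)/0.05 = -0.0660
Δθ = θ'−θ = -0.083248;  (v·dt/L) = 15.6000·0.05/3.4 = 0.229412
tan δ = Δθ·L/(v·dt) = -0.362876  →  δ = -0.3481

δ = -0.3481, a = -0.0660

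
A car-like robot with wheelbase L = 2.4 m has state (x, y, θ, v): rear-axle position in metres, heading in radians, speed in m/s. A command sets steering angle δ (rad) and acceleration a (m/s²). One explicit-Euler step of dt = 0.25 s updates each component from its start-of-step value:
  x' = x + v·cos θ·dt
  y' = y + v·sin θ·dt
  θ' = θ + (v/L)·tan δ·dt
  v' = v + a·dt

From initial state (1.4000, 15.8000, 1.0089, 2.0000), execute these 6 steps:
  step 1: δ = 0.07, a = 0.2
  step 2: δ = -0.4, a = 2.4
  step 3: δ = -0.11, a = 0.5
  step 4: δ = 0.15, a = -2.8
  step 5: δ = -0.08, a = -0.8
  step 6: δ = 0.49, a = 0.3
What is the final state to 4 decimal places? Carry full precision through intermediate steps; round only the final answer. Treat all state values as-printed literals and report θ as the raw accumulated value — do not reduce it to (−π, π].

(3.3410, 18.5341, 1.0333, 1.9500)

after step 1 (δ=0.07, a=0.2): (1.666396, 16.223123, 1.023507, 2.050000)
after step 2 (δ=-0.4, a=2.4): (1.933088, 16.660767, 0.933223, 2.650000)
after step 3 (δ=-0.11, a=0.5): (2.327439, 17.193114, 0.902736, 2.775000)
after step 4 (δ=0.15, a=-2.8): (2.757193, 17.737724, 0.946423, 2.075000)
after step 5 (δ=-0.08, a=-0.8): (3.060448, 18.158602, 0.929094, 1.875000)
after step 6 (δ=0.49, a=0.3): (3.341023, 18.534107, 1.033272, 1.950000)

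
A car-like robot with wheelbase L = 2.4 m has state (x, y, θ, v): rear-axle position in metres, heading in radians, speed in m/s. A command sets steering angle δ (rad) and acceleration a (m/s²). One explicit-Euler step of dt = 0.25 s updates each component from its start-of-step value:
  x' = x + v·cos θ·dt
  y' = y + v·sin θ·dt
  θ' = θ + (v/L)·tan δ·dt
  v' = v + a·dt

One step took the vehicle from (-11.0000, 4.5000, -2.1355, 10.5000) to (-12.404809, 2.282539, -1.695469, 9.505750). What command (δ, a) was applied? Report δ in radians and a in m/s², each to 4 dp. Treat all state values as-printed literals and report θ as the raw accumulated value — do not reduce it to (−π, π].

a = (v'−v)/dt = (-0.994250)/0.25 = -3.9770
Δθ = θ'−θ = 0.440031;  (v·dt/L) = 10.5000·0.25/2.4 = 1.093750
tan δ = Δθ·L/(v·dt) = 0.402314  →  δ = 0.3825

δ = 0.3825, a = -3.9770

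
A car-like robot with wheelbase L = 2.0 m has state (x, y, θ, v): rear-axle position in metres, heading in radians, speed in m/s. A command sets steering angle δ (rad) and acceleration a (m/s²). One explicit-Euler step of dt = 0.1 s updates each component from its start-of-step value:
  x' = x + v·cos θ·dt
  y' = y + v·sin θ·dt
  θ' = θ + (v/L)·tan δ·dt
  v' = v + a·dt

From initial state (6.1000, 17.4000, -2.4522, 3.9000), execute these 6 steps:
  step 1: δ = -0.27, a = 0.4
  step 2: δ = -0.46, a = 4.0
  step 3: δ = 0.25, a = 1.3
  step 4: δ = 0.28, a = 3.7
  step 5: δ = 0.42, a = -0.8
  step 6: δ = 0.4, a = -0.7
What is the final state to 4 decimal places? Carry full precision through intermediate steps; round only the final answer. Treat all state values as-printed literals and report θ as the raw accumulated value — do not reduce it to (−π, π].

after step 1 (δ=-0.27, a=0.4): (5.799063, 17.151933, -2.506168, 3.940000)
after step 2 (δ=-0.46, a=4.0): (5.481964, 16.918087, -2.603771, 4.340000)
after step 3 (δ=0.25, a=1.3): (5.109234, 16.695763, -2.548362, 4.470000)
after step 4 (δ=0.28, a=3.7): (4.738608, 16.445871, -2.484094, 4.840000)
after step 5 (δ=0.42, a=-0.8): (4.355511, 16.150080, -2.376023, 4.760000)
after step 6 (δ=0.4, a=-0.7): (4.012321, 15.820237, -2.275398, 4.690000)

(4.0123, 15.8202, -2.2754, 4.6900)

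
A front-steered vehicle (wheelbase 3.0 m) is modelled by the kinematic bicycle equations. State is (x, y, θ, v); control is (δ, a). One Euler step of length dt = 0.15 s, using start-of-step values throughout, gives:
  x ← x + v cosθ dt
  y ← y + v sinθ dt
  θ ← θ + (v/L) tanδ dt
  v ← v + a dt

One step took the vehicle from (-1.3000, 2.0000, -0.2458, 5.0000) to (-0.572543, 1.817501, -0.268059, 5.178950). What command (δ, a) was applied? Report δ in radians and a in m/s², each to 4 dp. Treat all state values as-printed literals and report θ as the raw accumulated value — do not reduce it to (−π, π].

a = (v'−v)/dt = (0.178950)/0.15 = 1.1930
Δθ = θ'−θ = -0.022259;  (v·dt/L) = 5.0000·0.15/3.0 = 0.250000
tan δ = Δθ·L/(v·dt) = -0.089036  →  δ = -0.0888

δ = -0.0888, a = 1.1930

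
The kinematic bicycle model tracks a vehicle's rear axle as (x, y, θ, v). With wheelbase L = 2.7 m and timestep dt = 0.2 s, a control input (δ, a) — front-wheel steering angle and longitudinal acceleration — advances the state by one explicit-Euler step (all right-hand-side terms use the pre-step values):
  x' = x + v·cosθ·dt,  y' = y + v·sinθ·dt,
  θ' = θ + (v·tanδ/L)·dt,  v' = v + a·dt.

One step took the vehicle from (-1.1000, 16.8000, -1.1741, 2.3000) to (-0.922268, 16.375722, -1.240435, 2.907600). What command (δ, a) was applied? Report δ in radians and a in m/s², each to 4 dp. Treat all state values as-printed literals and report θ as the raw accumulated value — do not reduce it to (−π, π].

a = (v'−v)/dt = (0.607600)/0.2 = 3.0380
Δθ = θ'−θ = -0.066335;  (v·dt/L) = 2.3000·0.2/2.7 = 0.170370
tan δ = Δθ·L/(v·dt) = -0.389358  →  δ = -0.3713

δ = -0.3713, a = 3.0380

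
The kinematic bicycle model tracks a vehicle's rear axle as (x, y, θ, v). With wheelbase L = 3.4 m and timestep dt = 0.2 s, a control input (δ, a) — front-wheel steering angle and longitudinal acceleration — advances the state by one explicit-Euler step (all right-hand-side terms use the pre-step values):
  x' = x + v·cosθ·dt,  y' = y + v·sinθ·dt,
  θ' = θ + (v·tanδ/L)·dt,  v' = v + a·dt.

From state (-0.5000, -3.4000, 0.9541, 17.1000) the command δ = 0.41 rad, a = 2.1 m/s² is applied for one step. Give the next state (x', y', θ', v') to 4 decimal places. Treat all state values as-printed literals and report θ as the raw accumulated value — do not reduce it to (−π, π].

(1.4779, -0.6100, 1.3913, 17.5200)

x' = -0.5000 + 17.1000·cos(0.9541)·0.2 = 1.4779
y' = -3.4000 + 17.1000·sin(0.9541)·0.2 = -0.6100
θ' = 0.9541 + (17.1000/3.4)·tan(0.41)·0.2 = 1.3913
v' = 17.1000 + 2.1000·0.2 = 17.5200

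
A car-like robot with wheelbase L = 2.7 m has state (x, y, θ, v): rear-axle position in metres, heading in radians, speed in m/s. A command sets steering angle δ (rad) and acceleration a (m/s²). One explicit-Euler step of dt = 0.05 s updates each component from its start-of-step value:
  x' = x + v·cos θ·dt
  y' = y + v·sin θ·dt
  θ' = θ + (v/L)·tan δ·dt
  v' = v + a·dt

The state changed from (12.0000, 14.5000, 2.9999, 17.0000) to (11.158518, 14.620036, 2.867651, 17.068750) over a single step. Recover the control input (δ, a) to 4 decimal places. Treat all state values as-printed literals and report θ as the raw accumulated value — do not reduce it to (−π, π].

δ = -0.3977, a = 1.3750

a = (v'−v)/dt = (0.068750)/0.05 = 1.3750
Δθ = θ'−θ = -0.132249;  (v·dt/L) = 17.0000·0.05/2.7 = 0.314815
tan δ = Δθ·L/(v·dt) = -0.420085  →  δ = -0.3977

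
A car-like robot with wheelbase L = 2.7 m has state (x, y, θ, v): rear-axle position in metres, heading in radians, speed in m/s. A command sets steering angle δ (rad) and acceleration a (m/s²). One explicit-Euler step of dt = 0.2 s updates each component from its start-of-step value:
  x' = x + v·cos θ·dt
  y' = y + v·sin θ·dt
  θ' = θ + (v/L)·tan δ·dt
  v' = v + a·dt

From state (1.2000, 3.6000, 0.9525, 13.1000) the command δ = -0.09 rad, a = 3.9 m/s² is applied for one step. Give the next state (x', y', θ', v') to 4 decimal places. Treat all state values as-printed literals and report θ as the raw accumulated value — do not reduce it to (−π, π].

(2.7187, 5.7350, 0.8649, 13.8800)

x' = 1.2000 + 13.1000·cos(0.9525)·0.2 = 2.7187
y' = 3.6000 + 13.1000·sin(0.9525)·0.2 = 5.7350
θ' = 0.9525 + (13.1000/2.7)·tan(-0.09)·0.2 = 0.8649
v' = 13.1000 + 3.9000·0.2 = 13.8800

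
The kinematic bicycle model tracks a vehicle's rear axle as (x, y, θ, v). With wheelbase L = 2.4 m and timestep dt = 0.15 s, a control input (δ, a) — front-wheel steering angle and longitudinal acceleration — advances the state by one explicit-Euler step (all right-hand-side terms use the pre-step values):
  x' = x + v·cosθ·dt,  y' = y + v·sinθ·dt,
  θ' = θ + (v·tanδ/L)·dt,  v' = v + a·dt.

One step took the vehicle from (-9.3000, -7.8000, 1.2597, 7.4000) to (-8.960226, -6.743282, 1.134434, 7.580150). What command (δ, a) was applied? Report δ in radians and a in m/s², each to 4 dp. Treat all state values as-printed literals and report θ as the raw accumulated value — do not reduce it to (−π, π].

a = (v'−v)/dt = (0.180150)/0.15 = 1.2010
Δθ = θ'−θ = -0.125266;  (v·dt/L) = 7.4000·0.15/2.4 = 0.462500
tan δ = Δθ·L/(v·dt) = -0.270845  →  δ = -0.2645

δ = -0.2645, a = 1.2010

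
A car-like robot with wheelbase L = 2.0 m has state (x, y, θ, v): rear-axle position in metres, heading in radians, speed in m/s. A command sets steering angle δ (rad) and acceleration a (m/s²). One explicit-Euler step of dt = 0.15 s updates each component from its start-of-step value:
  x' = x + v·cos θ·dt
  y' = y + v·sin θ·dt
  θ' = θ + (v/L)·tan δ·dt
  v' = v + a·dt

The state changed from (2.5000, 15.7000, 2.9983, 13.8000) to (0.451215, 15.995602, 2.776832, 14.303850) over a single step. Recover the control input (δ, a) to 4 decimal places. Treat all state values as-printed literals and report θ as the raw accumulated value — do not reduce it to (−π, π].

a = (v'−v)/dt = (0.503850)/0.15 = 3.3590
Δθ = θ'−θ = -0.221468;  (v·dt/L) = 13.8000·0.15/2.0 = 1.035000
tan δ = Δθ·L/(v·dt) = -0.213979  →  δ = -0.2108

δ = -0.2108, a = 3.3590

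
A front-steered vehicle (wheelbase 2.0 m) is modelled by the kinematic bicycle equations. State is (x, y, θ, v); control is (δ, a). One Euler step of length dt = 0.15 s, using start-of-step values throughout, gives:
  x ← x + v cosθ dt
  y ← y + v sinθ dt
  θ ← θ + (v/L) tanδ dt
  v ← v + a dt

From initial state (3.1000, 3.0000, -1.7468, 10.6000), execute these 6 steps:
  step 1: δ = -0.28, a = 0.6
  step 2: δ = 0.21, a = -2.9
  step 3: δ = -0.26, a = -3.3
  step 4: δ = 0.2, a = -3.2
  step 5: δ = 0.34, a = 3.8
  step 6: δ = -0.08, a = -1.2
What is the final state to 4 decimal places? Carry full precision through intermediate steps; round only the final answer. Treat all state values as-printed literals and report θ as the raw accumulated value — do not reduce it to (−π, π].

(0.7502, -5.6715, -1.6738, 9.6700)

after step 1 (δ=-0.28, a=0.6): (2.821597, 1.434563, -1.975406, 10.690000)
after step 2 (δ=0.21, a=-2.9): (2.190363, -0.039464, -1.804519, 10.255000)
after step 3 (δ=-0.26, a=-3.3): (1.834104, -1.535891, -2.009123, 9.760000)
after step 4 (δ=0.2, a=-3.2): (1.212747, -2.861489, -1.860739, 9.280000)
after step 5 (δ=0.34, a=3.8): (0.814778, -4.195387, -1.614538, 9.850000)
after step 6 (δ=-0.08, a=-1.2): (0.750170, -5.671474, -1.673764, 9.670000)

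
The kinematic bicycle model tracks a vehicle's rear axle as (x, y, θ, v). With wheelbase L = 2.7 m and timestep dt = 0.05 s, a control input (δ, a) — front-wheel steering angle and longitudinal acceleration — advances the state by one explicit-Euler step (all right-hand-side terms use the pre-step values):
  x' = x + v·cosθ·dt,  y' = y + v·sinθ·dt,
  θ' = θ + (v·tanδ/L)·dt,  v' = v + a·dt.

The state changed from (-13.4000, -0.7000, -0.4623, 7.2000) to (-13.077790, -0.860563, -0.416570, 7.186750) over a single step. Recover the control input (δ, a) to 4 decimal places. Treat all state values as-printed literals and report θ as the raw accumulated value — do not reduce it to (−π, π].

δ = 0.3304, a = -0.2650

a = (v'−v)/dt = (-0.013250)/0.05 = -0.2650
Δθ = θ'−θ = 0.045730;  (v·dt/L) = 7.2000·0.05/2.7 = 0.133333
tan δ = Δθ·L/(v·dt) = 0.342975  →  δ = 0.3304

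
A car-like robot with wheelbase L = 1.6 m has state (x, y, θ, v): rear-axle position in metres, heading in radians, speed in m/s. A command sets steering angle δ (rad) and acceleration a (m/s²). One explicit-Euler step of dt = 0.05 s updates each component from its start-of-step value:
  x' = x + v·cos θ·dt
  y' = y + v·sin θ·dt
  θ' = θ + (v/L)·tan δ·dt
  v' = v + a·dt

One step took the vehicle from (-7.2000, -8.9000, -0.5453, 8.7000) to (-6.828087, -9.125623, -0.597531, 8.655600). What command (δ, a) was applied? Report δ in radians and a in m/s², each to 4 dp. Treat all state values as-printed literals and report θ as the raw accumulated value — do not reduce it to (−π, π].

δ = -0.1898, a = -0.8880

a = (v'−v)/dt = (-0.044400)/0.05 = -0.8880
Δθ = θ'−θ = -0.052231;  (v·dt/L) = 8.7000·0.05/1.6 = 0.271875
tan δ = Δθ·L/(v·dt) = -0.192114  →  δ = -0.1898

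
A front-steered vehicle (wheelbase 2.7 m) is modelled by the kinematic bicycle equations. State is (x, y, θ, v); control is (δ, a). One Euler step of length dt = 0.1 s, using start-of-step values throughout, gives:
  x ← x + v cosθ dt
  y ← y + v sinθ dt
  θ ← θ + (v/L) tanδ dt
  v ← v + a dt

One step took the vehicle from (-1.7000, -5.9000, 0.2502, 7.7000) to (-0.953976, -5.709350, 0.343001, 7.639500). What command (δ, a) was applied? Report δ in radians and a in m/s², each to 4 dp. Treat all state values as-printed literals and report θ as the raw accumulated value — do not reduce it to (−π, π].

a = (v'−v)/dt = (-0.060500)/0.1 = -0.6050
Δθ = θ'−θ = 0.092801;  (v·dt/L) = 7.7000·0.1/2.7 = 0.285185
tan δ = Δθ·L/(v·dt) = 0.325406  →  δ = 0.3146

δ = 0.3146, a = -0.6050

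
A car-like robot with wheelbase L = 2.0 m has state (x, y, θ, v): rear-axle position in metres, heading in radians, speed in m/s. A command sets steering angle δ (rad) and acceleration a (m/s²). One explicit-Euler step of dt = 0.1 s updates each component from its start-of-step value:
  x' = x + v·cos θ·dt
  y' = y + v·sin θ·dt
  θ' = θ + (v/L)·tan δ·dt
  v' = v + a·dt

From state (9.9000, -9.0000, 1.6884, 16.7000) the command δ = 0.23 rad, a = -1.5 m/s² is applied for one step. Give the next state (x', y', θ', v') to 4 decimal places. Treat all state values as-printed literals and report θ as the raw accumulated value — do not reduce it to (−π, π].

x' = 9.9000 + 16.7000·cos(1.6884)·0.1 = 9.7041
y' = -9.0000 + 16.7000·sin(1.6884)·0.1 = -7.3415
θ' = 1.6884 + (16.7000/2.0)·tan(0.23)·0.1 = 1.8839
v' = 16.7000 − 1.5000·0.1 = 16.5500

(9.7041, -7.3415, 1.8839, 16.5500)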